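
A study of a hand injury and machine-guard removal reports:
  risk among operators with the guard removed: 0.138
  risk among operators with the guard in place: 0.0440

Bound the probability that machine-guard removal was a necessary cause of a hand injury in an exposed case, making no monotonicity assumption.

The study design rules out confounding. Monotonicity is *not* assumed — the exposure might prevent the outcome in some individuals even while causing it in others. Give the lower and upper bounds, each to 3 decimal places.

Let p₁ = 0.138, p₀ = 0.044.
Under exogeneity alone the bounds on PN are max{0,(p₁−p₀)/p₁} ≤ PN ≤ min{1,(1−p₀)/p₁}.
  lower = (p₁ − p₀)/p₁ = 0.094 / 0.138 ≈ 0.6812
  upper = min{1, (1 − p₀)/p₁} = 0.956 / 0.138 ≈ 6.9275 → capped at 1

0.681 ≤ PN ≤ 1.000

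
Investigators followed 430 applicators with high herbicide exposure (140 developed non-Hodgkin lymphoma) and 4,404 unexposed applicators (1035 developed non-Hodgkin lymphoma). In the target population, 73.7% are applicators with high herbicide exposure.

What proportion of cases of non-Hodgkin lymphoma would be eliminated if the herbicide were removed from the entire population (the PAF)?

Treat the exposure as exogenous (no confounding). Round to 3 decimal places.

PAF ≈ 0.221

p₁ = P(outcome | exposed) = 140/430 = 0.32558
p₀ = P(outcome | unexposed) = 1035/4404 = 0.23501
Overall risk P(Y=1) = π·p₁ + (1−π)·p₀ = 0.737×0.32558 + 0.263×0.23501 = 0.30176.
Under exogeneity, PAF = [P(Y=1) − p₀] / P(Y=1).
PAF = (0.30176 − 0.23501) / 0.30176 ≈ 0.2212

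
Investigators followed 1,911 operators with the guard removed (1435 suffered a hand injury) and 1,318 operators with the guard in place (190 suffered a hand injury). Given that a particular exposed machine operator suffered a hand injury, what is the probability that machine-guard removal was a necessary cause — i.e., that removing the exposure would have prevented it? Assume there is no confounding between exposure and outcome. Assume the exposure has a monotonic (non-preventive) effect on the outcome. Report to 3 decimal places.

PN ≈ 0.808

p₁ = P(outcome | exposed) = 1435/1911 = 0.75092
p₀ = P(outcome | unexposed) = 190/1318 = 0.14416
Under exogeneity and monotonicity, PN = (p₁ − p₀) / p₁.
PN = (0.75092 − 0.14416) / 0.75092 = 0.60676 / 0.75092 ≈ 0.8080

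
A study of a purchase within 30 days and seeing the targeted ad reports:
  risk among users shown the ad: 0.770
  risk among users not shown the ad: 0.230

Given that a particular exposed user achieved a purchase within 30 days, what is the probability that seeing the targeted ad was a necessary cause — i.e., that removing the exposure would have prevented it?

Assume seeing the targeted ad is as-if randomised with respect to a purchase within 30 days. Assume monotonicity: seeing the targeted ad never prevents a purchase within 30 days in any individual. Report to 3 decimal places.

Let p₁ = 0.77, p₀ = 0.23.
Under exogeneity and monotonicity, PN = (p₁ − p₀) / p₁.
PN = (0.77 − 0.23) / 0.77 = 0.54 / 0.77 ≈ 0.7013

PN ≈ 0.701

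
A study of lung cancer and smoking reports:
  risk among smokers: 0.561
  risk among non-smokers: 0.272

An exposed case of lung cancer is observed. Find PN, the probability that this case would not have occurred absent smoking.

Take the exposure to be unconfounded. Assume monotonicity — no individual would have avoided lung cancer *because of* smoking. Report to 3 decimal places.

Let p₁ = 0.561, p₀ = 0.272.
Under exogeneity and monotonicity, PN = (p₁ − p₀) / p₁.
PN = (0.561 − 0.272) / 0.561 = 0.289 / 0.561 ≈ 0.5152

PN ≈ 0.515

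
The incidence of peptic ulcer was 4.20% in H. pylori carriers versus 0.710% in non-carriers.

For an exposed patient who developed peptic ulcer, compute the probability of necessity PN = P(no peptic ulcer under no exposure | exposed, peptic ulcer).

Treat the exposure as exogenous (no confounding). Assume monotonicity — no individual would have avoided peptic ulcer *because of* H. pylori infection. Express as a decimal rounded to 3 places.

p₁ = 0.042, p₀ = 0.0071.
Under exogeneity and monotonicity, PN = (p₁ − p₀) / p₁.
PN = (0.042 − 0.0071) / 0.042 = 0.0349 / 0.042 ≈ 0.8310

PN ≈ 0.831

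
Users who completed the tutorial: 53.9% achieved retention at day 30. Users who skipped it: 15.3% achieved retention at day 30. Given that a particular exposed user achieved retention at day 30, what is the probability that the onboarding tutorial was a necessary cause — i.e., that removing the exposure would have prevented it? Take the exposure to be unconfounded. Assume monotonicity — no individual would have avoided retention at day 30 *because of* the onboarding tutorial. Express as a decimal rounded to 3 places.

p₁ = 0.539, p₀ = 0.153.
Under exogeneity and monotonicity, PN = (p₁ − p₀) / p₁.
PN = (0.539 − 0.153) / 0.539 = 0.386 / 0.539 ≈ 0.7161

PN ≈ 0.716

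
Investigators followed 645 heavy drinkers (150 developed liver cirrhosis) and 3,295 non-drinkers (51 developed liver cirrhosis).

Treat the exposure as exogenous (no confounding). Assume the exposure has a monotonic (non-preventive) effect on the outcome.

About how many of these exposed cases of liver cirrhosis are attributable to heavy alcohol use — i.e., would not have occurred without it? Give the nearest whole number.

about 140 cases

p₁ = P(outcome | exposed) = 150/645 = 0.23256
p₀ = P(outcome | unexposed) = 51/3295 = 0.015478
PN = (p₁ − p₀)/p₁ = (0.23256 − 0.015478) / 0.23256 ≈ 0.93344.
Attributable cases ≈ PN × (exposed cases) = 0.93344 × 150 ≈ 140.02.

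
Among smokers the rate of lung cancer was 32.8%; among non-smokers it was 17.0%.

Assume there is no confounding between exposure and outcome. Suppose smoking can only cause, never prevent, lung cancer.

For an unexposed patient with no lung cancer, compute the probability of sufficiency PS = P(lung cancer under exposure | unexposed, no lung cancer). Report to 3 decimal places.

PS ≈ 0.190

p₁ = 0.328, p₀ = 0.17.
Under exogeneity and monotonicity, PS = (p₁ − p₀) / (1 − p₀).
PS = (0.328 − 0.17) / (1 − 0.17) = 0.158 / 0.83 ≈ 0.1904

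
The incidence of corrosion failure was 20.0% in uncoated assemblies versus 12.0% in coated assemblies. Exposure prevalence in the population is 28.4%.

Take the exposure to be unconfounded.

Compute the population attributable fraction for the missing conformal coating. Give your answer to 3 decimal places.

PAF ≈ 0.159

p₁ = 0.2, p₀ = 0.12.
Overall risk P(Y=1) = π·p₁ + (1−π)·p₀ = 0.284×0.2 + 0.716×0.12 = 0.14272.
Under exogeneity, PAF = [P(Y=1) − p₀] / P(Y=1).
PAF = (0.14272 − 0.12) / 0.14272 ≈ 0.1592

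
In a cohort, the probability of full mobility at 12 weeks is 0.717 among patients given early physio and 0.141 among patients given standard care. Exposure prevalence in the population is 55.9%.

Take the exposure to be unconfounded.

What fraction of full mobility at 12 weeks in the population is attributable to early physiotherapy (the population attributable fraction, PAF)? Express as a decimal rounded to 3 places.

PAF ≈ 0.695

Let p₁ = 0.717, p₀ = 0.141.
Overall risk P(Y=1) = π·p₁ + (1−π)·p₀ = 0.559×0.717 + 0.441×0.141 = 0.46298.
Under exogeneity, PAF = [P(Y=1) − p₀] / P(Y=1).
PAF = (0.46298 − 0.141) / 0.46298 ≈ 0.6955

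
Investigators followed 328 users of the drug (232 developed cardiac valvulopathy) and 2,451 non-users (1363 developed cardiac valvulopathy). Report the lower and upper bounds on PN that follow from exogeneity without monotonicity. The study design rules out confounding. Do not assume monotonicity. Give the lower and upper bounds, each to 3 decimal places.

p₁ = P(outcome | exposed) = 232/328 = 0.70732
p₀ = P(outcome | unexposed) = 1363/2451 = 0.5561
Under exogeneity alone the bounds on PN are max{0,(p₁−p₀)/p₁} ≤ PN ≤ min{1,(1−p₀)/p₁}.
  lower = (p₁ − p₀)/p₁ = 0.15122 / 0.70732 ≈ 0.2138
  upper = min{1, (1 − p₀)/p₁} = 0.4439 / 0.70732 ≈ 0.6276

0.214 ≤ PN ≤ 0.628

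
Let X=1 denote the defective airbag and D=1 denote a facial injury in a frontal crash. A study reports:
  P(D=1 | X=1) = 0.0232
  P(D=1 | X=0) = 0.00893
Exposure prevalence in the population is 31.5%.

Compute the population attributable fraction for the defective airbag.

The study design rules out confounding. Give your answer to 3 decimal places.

Let p₁ = 0.0232, p₀ = 0.00893.
Overall risk P(Y=1) = π·p₁ + (1−π)·p₀ = 0.315×0.0232 + 0.685×0.00893 = 0.013425.
Under exogeneity, PAF = [P(Y=1) − p₀] / P(Y=1).
PAF = (0.013425 − 0.00893) / 0.013425 ≈ 0.3348

PAF ≈ 0.335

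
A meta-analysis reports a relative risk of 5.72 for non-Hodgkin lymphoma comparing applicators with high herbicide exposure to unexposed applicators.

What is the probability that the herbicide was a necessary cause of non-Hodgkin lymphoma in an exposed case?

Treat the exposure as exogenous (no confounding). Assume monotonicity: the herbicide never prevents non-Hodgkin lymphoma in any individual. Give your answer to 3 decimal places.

Under exogeneity and monotonicity, PN = (RR − 1) / RR = 1 − 1/RR.
PN = (5.72 − 1) / 5.72 = 4.72 / 5.72 ≈ 0.8252

PN ≈ 0.825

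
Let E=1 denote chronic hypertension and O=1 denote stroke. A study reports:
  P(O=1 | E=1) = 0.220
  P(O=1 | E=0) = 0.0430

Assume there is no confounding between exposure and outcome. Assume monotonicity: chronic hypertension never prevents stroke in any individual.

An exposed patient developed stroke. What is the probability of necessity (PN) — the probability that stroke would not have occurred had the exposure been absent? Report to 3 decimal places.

Let p₁ = 0.22, p₀ = 0.043.
Under exogeneity and monotonicity, PN = (p₁ − p₀) / p₁.
PN = (0.22 − 0.043) / 0.22 = 0.177 / 0.22 ≈ 0.8045

PN ≈ 0.805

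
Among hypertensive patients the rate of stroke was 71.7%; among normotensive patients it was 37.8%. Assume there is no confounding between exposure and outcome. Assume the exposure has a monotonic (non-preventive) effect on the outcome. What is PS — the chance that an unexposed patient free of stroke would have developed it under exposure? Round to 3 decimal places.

p₁ = 0.717, p₀ = 0.378.
Under exogeneity and monotonicity, PS = (p₁ − p₀) / (1 − p₀).
PS = (0.717 − 0.378) / (1 − 0.378) = 0.339 / 0.622 ≈ 0.5450

PS ≈ 0.545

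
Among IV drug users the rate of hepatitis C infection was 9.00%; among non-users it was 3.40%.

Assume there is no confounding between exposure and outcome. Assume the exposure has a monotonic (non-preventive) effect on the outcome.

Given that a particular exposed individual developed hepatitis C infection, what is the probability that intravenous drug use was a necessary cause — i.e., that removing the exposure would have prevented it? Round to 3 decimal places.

PN ≈ 0.622

p₁ = 0.09, p₀ = 0.034.
Under exogeneity and monotonicity, PN = (p₁ − p₀) / p₁.
PN = (0.09 − 0.034) / 0.09 = 0.056 / 0.09 ≈ 0.6222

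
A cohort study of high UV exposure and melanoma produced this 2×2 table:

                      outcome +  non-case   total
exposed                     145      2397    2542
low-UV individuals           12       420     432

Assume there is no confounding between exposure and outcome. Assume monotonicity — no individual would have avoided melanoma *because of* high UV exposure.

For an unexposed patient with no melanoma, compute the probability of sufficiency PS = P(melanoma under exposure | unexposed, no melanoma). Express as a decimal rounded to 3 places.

p₁ = P(outcome | exposed) = 145/2542 = 0.057042
p₀ = P(outcome | unexposed) = 12/432 = 0.027778
Under exogeneity and monotonicity, PS = (p₁ − p₀) / (1 − p₀).
PS = (0.057042 − 0.027778) / (1 − 0.027778) = 0.029264 / 0.97222 ≈ 0.0301

PS ≈ 0.030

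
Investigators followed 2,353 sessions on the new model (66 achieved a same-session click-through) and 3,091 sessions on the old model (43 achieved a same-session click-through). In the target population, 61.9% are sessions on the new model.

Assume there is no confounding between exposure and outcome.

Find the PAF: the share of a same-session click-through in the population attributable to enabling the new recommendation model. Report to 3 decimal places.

PAF ≈ 0.386

p₁ = P(outcome | exposed) = 66/2353 = 0.028049
p₀ = P(outcome | unexposed) = 43/3091 = 0.013911
Overall risk P(Y=1) = π·p₁ + (1−π)·p₀ = 0.619×0.028049 + 0.381×0.013911 = 0.022663.
Under exogeneity, PAF = [P(Y=1) − p₀] / P(Y=1).
PAF = (0.022663 − 0.013911) / 0.022663 ≈ 0.3862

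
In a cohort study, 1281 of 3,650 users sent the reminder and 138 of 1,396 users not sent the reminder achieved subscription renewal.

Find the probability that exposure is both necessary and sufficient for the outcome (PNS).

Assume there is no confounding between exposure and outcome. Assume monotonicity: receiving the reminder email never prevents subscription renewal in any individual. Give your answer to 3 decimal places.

PNS ≈ 0.252

p₁ = P(outcome | exposed) = 1281/3650 = 0.35096
p₀ = P(outcome | unexposed) = 138/1396 = 0.098854
Under exogeneity and monotonicity, PNS = p₁ − p₀.
PNS = 0.35096 − 0.098854 = 0.25211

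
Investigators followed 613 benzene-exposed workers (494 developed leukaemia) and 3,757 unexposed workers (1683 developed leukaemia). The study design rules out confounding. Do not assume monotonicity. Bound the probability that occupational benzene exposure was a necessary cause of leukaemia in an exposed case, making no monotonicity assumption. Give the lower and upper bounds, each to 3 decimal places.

0.444 ≤ PN ≤ 0.685

p₁ = P(outcome | exposed) = 494/613 = 0.80587
p₀ = P(outcome | unexposed) = 1683/3757 = 0.44796
Under exogeneity alone the bounds on PN are max{0,(p₁−p₀)/p₁} ≤ PN ≤ min{1,(1−p₀)/p₁}.
  lower = (p₁ − p₀)/p₁ = 0.35791 / 0.80587 ≈ 0.4441
  upper = min{1, (1 − p₀)/p₁} = 0.55204 / 0.80587 ≈ 0.6850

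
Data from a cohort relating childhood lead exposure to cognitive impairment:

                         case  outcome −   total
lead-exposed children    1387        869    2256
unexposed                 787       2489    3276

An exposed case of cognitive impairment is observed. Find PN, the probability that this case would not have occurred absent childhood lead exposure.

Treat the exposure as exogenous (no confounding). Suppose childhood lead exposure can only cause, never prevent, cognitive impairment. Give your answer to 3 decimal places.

p₁ = P(outcome | exposed) = 1387/2256 = 0.6148
p₀ = P(outcome | unexposed) = 787/3276 = 0.24023
Under exogeneity and monotonicity, PN = (p₁ − p₀)/p₁.
PN = (0.6148 − 0.24023) / 0.6148 ≈ 0.6093

PN ≈ 0.609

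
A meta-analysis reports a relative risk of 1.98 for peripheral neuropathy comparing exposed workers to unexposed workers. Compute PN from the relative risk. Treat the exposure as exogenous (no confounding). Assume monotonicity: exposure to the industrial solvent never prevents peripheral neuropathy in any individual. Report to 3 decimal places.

PN ≈ 0.495

Under exogeneity and monotonicity, PN = (RR − 1) / RR = 1 − 1/RR.
PN = (1.98 − 1) / 1.98 = 0.98 / 1.98 ≈ 0.4949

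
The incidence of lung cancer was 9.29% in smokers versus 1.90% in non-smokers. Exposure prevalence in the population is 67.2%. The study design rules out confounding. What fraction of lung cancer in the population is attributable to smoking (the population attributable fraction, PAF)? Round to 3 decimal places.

PAF ≈ 0.723

p₁ = 0.0929, p₀ = 0.019.
Overall risk P(Y=1) = π·p₁ + (1−π)·p₀ = 0.672×0.0929 + 0.328×0.019 = 0.068661.
Under exogeneity, PAF = [P(Y=1) − p₀] / P(Y=1).
PAF = (0.068661 − 0.019) / 0.068661 ≈ 0.7233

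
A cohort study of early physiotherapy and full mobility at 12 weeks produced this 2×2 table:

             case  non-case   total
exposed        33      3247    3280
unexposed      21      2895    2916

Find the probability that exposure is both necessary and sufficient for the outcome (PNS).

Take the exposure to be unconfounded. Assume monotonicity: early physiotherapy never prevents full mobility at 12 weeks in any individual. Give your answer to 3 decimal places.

p₁ = P(outcome | exposed) = 33/3280 = 0.010061
p₀ = P(outcome | unexposed) = 21/2916 = 0.0072016
Under exogeneity and monotonicity, PNS = p₁ − p₀.
PNS = 0.010061 − 0.0072016 = 0.0028593

PNS ≈ 0.003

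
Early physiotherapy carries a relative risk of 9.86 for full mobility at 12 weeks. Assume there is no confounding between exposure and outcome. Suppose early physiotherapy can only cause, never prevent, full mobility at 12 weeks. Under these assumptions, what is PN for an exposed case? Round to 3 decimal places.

PN ≈ 0.899

Under exogeneity and monotonicity, PN = (RR − 1) / RR = 1 − 1/RR.
PN = (9.86 − 1) / 9.86 = 8.86 / 9.86 ≈ 0.8986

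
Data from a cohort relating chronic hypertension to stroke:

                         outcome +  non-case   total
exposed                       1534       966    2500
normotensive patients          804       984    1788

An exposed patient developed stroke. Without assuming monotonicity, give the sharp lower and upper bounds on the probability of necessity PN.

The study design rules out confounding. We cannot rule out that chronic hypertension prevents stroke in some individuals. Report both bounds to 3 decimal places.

0.267 ≤ PN ≤ 0.897

p₁ = P(outcome | exposed) = 1534/2500 = 0.6136
p₀ = P(outcome | unexposed) = 804/1788 = 0.44966
Under exogeneity alone the bounds on PN are max{0,(p₁−p₀)/p₁} ≤ PN ≤ min{1,(1−p₀)/p₁}.
  lower = (p₁ − p₀)/p₁ = 0.16394 / 0.6136 ≈ 0.2672
  upper = min{1, (1 − p₀)/p₁} = 0.55034 / 0.6136 ≈ 0.8969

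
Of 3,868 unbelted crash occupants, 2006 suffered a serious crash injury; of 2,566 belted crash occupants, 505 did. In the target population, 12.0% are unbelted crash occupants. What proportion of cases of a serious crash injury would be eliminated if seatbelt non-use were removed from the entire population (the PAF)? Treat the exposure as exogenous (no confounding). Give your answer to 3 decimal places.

PAF ≈ 0.164

p₁ = P(outcome | exposed) = 2006/3868 = 0.51861
p₀ = P(outcome | unexposed) = 505/2566 = 0.1968
Overall risk P(Y=1) = π·p₁ + (1−π)·p₀ = 0.12×0.51861 + 0.88×0.1968 = 0.23542.
Under exogeneity, PAF = [P(Y=1) − p₀] / P(Y=1).
PAF = (0.23542 − 0.1968) / 0.23542 ≈ 0.1640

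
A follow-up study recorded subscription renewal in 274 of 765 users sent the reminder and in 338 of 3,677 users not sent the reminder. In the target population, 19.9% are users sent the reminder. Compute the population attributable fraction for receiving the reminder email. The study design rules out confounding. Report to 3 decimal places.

PAF ≈ 0.366

p₁ = P(outcome | exposed) = 274/765 = 0.35817
p₀ = P(outcome | unexposed) = 338/3677 = 0.091923
Overall risk P(Y=1) = π·p₁ + (1−π)·p₀ = 0.199×0.35817 + 0.801×0.091923 = 0.14491.
Under exogeneity, PAF = [P(Y=1) − p₀] / P(Y=1).
PAF = (0.14491 − 0.091923) / 0.14491 ≈ 0.3656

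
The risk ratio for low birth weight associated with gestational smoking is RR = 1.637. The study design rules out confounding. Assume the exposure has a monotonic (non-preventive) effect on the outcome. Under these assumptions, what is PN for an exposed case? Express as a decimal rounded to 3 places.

PN ≈ 0.389

Under exogeneity and monotonicity, PN = (RR − 1) / RR = 1 − 1/RR.
PN = (1.637 − 1) / 1.637 = 0.637 / 1.637 ≈ 0.3891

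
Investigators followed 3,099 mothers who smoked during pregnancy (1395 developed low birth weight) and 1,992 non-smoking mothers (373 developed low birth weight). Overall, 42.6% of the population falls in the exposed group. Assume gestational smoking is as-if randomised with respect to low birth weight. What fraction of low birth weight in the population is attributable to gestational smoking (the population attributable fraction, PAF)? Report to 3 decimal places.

p₁ = P(outcome | exposed) = 1395/3099 = 0.45015
p₀ = P(outcome | unexposed) = 373/1992 = 0.18725
Overall risk P(Y=1) = π·p₁ + (1−π)·p₀ = 0.426×0.45015 + 0.574×0.18725 = 0.29924.
Under exogeneity, PAF = [P(Y=1) − p₀] / P(Y=1).
PAF = (0.29924 − 0.18725) / 0.29924 ≈ 0.3743

PAF ≈ 0.374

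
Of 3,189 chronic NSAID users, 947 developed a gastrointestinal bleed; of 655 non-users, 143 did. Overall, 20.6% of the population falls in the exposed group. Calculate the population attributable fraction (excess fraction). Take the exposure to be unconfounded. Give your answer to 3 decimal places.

p₁ = P(outcome | exposed) = 947/3189 = 0.29696
p₀ = P(outcome | unexposed) = 143/655 = 0.21832
Overall risk P(Y=1) = π·p₁ + (1−π)·p₀ = 0.206×0.29696 + 0.794×0.21832 = 0.23452.
Under exogeneity, PAF = [P(Y=1) − p₀] / P(Y=1).
PAF = (0.23452 − 0.21832) / 0.23452 ≈ 0.0691

PAF ≈ 0.069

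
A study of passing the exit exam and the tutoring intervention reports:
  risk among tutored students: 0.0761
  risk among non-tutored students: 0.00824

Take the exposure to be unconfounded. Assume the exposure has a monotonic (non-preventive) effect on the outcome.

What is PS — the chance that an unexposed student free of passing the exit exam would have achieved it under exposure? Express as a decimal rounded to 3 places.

Let p₁ = 0.0761, p₀ = 0.00824.
Under exogeneity and monotonicity, PS = (p₁ − p₀) / (1 − p₀).
PS = (0.0761 − 0.00824) / (1 − 0.00824) = 0.06786 / 0.99176 ≈ 0.0684

PS ≈ 0.068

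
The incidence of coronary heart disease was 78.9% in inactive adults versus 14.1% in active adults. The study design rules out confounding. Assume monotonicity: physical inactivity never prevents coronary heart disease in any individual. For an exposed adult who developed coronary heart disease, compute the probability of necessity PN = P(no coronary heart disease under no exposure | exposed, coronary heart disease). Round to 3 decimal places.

PN ≈ 0.821

p₁ = 0.789, p₀ = 0.141.
Under exogeneity and monotonicity, PN = (p₁ − p₀) / p₁.
PN = (0.789 − 0.141) / 0.789 = 0.648 / 0.789 ≈ 0.8213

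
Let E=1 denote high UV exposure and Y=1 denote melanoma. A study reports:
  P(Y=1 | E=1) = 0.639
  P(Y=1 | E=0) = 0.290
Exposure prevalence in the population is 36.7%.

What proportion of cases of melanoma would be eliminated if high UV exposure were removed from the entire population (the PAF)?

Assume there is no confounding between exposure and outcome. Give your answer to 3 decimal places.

PAF ≈ 0.306

Let p₁ = 0.639, p₀ = 0.29.
Overall risk P(Y=1) = π·p₁ + (1−π)·p₀ = 0.367×0.639 + 0.633×0.29 = 0.41808.
Under exogeneity, PAF = [P(Y=1) − p₀] / P(Y=1).
PAF = (0.41808 − 0.29) / 0.41808 ≈ 0.3064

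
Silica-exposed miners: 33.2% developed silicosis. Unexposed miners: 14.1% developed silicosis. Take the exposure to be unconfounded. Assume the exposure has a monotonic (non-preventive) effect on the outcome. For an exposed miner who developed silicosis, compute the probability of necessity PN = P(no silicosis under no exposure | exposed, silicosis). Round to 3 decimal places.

p₁ = 0.332, p₀ = 0.141.
Under exogeneity and monotonicity, PN = (p₁ − p₀) / p₁.
PN = (0.332 − 0.141) / 0.332 = 0.191 / 0.332 ≈ 0.5753

PN ≈ 0.575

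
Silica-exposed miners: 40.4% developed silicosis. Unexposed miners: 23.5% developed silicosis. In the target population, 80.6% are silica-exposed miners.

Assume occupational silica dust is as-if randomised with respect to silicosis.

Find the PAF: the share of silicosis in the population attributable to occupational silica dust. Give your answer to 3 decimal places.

PAF ≈ 0.367

p₁ = 0.404, p₀ = 0.235.
Overall risk P(Y=1) = π·p₁ + (1−π)·p₀ = 0.806×0.404 + 0.194×0.235 = 0.37121.
Under exogeneity, PAF = [P(Y=1) − p₀] / P(Y=1).
PAF = (0.37121 − 0.235) / 0.37121 ≈ 0.3669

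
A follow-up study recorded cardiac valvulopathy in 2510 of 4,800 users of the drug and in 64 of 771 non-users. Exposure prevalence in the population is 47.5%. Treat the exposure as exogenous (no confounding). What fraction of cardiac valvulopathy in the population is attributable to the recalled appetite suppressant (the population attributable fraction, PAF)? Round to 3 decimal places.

p₁ = P(outcome | exposed) = 2510/4800 = 0.52292
p₀ = P(outcome | unexposed) = 64/771 = 0.083009
Overall risk P(Y=1) = π·p₁ + (1−π)·p₀ = 0.475×0.52292 + 0.525×0.083009 = 0.29197.
Under exogeneity, PAF = [P(Y=1) − p₀] / P(Y=1).
PAF = (0.29197 − 0.083009) / 0.29197 ≈ 0.7157

PAF ≈ 0.716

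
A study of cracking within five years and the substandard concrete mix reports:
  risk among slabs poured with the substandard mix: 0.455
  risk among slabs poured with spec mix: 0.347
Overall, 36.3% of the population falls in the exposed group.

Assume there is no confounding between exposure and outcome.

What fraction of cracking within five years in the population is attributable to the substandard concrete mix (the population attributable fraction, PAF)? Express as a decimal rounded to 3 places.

Let p₁ = 0.455, p₀ = 0.347.
Overall risk P(Y=1) = π·p₁ + (1−π)·p₀ = 0.363×0.455 + 0.637×0.347 = 0.3862.
Under exogeneity, PAF = [P(Y=1) − p₀] / P(Y=1).
PAF = (0.3862 − 0.347) / 0.3862 ≈ 0.1015

PAF ≈ 0.102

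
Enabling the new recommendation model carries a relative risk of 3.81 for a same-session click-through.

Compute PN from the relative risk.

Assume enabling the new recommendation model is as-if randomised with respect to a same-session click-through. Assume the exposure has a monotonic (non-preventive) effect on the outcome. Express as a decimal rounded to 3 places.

PN ≈ 0.738

Under exogeneity and monotonicity, PN = (RR − 1) / RR = 1 − 1/RR.
PN = (3.81 − 1) / 3.81 = 2.81 / 3.81 ≈ 0.7375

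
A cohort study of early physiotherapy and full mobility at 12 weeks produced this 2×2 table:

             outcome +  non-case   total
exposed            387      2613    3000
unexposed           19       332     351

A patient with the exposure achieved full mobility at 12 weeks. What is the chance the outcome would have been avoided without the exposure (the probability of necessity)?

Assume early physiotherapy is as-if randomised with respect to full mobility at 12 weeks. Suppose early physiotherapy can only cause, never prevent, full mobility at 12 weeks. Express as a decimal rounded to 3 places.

PN ≈ 0.580

p₁ = P(outcome | exposed) = 387/3000 = 0.129
p₀ = P(outcome | unexposed) = 19/351 = 0.054131
Under exogeneity and monotonicity, PN = (p₁ − p₀) / p₁.
PN = (0.129 − 0.054131) / 0.129 = 0.074869 / 0.129 ≈ 0.5804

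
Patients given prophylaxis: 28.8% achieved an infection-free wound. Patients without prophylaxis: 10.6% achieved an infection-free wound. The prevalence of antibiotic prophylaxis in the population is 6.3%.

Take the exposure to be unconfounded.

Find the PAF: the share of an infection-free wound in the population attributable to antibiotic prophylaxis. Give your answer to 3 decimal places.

p₁ = 0.288, p₀ = 0.106.
Overall risk P(Y=1) = π·p₁ + (1−π)·p₀ = 0.063×0.288 + 0.937×0.106 = 0.11747.
Under exogeneity, PAF = [P(Y=1) − p₀] / P(Y=1).
PAF = (0.11747 − 0.106) / 0.11747 ≈ 0.0976

PAF ≈ 0.098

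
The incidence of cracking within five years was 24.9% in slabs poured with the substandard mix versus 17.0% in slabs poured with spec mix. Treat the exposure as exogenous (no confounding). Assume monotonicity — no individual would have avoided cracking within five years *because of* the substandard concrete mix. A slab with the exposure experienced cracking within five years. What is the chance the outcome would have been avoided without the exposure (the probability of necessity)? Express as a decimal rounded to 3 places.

PN ≈ 0.317

p₁ = 0.249, p₀ = 0.17.
Under exogeneity and monotonicity, PN = (p₁ − p₀) / p₁.
PN = (0.249 − 0.17) / 0.249 = 0.079 / 0.249 ≈ 0.3173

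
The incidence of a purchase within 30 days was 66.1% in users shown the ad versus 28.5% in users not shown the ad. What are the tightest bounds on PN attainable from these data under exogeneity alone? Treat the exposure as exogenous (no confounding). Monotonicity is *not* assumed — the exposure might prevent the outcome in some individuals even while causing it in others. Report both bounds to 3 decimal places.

p₁ = 0.661, p₀ = 0.285.
Under exogeneity alone the bounds on PN are max{0,(p₁−p₀)/p₁} ≤ PN ≤ min{1,(1−p₀)/p₁}.
  lower = (p₁ − p₀)/p₁ = 0.376 / 0.661 ≈ 0.5688
  upper = min{1, (1 − p₀)/p₁} = 0.715 / 0.661 ≈ 1.0817 → capped at 1

0.569 ≤ PN ≤ 1.000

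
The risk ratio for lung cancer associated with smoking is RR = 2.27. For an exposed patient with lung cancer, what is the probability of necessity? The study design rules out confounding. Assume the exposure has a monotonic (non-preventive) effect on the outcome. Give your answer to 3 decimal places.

PN ≈ 0.559

Under exogeneity and monotonicity, PN = (RR − 1) / RR = 1 − 1/RR.
PN = (2.27 − 1) / 2.27 = 1.27 / 2.27 ≈ 0.5595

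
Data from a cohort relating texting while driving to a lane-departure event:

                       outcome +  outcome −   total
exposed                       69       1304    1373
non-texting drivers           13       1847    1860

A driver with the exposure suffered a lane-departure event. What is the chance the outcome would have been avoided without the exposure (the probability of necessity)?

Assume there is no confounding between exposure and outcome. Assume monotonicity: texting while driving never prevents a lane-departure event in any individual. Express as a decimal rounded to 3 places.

PN ≈ 0.861

p₁ = P(outcome | exposed) = 69/1373 = 0.050255
p₀ = P(outcome | unexposed) = 13/1860 = 0.0069892
Under exogeneity and monotonicity, PN = (p₁ − p₀) / p₁.
PN = (0.050255 − 0.0069892) / 0.050255 = 0.043266 / 0.050255 ≈ 0.8609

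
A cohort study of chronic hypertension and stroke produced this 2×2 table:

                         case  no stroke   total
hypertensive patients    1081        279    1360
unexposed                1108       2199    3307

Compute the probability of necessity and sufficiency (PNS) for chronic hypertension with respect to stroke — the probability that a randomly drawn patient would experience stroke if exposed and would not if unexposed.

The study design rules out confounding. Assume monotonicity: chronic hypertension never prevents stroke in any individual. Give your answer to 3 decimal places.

PNS ≈ 0.460

p₁ = P(outcome | exposed) = 1081/1360 = 0.79485
p₀ = P(outcome | unexposed) = 1108/3307 = 0.33505
Under exogeneity and monotonicity, PNS = p₁ − p₀.
PNS = 0.79485 − 0.33505 = 0.45981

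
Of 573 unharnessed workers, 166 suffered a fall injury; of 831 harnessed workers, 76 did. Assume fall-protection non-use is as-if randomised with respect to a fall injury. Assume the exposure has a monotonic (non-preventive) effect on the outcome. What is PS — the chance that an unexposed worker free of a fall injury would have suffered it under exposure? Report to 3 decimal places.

p₁ = P(outcome | exposed) = 166/573 = 0.2897
p₀ = P(outcome | unexposed) = 76/831 = 0.091456
Under exogeneity and monotonicity, PS = (p₁ − p₀) / (1 − p₀).
PS = (0.2897 − 0.091456) / (1 − 0.091456) = 0.19825 / 0.90854 ≈ 0.2182

PS ≈ 0.218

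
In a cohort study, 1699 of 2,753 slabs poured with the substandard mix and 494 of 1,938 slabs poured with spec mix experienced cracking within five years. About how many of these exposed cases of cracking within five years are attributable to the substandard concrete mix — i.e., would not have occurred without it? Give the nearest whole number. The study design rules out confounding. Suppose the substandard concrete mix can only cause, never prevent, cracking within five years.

about 997 cases

p₁ = P(outcome | exposed) = 1699/2753 = 0.61714
p₀ = P(outcome | unexposed) = 494/1938 = 0.2549
PN = (p₁ − p₀)/p₁ = (0.61714 − 0.2549) / 0.61714 ≈ 0.58697.
Attributable cases ≈ PN × (exposed cases) = 0.58697 × 1699 ≈ 997.25.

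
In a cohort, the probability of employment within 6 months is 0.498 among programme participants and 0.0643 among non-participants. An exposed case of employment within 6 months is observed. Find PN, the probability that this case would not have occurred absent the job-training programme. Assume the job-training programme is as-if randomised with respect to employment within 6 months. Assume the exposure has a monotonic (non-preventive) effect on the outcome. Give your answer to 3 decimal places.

PN ≈ 0.871

Let p₁ = 0.498, p₀ = 0.0643.
Under exogeneity and monotonicity, PN = (p₁ − p₀) / p₁.
PN = (0.498 − 0.0643) / 0.498 = 0.4337 / 0.498 ≈ 0.8709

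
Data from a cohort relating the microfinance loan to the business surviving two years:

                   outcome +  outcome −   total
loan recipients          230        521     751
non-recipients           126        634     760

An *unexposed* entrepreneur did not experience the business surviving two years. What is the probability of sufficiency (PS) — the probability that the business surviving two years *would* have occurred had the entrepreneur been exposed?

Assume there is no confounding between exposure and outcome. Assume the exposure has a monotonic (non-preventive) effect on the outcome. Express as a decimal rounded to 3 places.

PS ≈ 0.168

p₁ = P(outcome | exposed) = 230/751 = 0.30626
p₀ = P(outcome | unexposed) = 126/760 = 0.16579
Under exogeneity and monotonicity, PS = (p₁ − p₀) / (1 − p₀).
PS = (0.30626 − 0.16579) / (1 − 0.16579) = 0.14047 / 0.83421 ≈ 0.1684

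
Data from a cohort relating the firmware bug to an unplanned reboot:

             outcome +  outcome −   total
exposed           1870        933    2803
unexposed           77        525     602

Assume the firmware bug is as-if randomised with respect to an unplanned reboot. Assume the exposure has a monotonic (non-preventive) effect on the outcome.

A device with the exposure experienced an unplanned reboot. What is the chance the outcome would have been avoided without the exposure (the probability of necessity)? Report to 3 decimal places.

p₁ = P(outcome | exposed) = 1870/2803 = 0.66714
p₀ = P(outcome | unexposed) = 77/602 = 0.12791
Under exogeneity and monotonicity, PN = (p₁ − p₀)/p₁.
PN = (0.66714 − 0.12791) / 0.66714 ≈ 0.8083

PN ≈ 0.808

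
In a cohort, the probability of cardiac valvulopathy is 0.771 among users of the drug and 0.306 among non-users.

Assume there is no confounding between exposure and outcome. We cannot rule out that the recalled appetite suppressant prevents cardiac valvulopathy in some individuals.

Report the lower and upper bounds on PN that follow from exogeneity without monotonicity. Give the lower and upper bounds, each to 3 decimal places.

0.603 ≤ PN ≤ 0.900

Let p₁ = 0.771, p₀ = 0.306.
Under exogeneity alone the bounds on PN are max{0,(p₁−p₀)/p₁} ≤ PN ≤ min{1,(1−p₀)/p₁}.
  lower = (p₁ − p₀)/p₁ = 0.465 / 0.771 ≈ 0.6031
  upper = min{1, (1 − p₀)/p₁} = 0.694 / 0.771 ≈ 0.9001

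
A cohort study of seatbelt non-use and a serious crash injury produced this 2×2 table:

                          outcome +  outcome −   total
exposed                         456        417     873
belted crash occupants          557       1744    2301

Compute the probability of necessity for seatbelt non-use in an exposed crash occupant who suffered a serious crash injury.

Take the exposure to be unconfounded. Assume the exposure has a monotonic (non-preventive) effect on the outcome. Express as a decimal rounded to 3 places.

p₁ = P(outcome | exposed) = 456/873 = 0.52234
p₀ = P(outcome | unexposed) = 557/2301 = 0.24207
Under exogeneity and monotonicity, PN = (p₁ − p₀) / p₁.
PN = (0.52234 − 0.24207) / 0.52234 = 0.28027 / 0.52234 ≈ 0.5366

PN ≈ 0.537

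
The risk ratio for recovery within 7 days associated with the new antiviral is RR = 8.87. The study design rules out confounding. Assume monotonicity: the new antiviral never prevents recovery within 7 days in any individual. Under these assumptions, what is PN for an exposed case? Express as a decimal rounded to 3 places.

Under exogeneity and monotonicity, PN = (RR − 1) / RR = 1 − 1/RR.
PN = (8.87 − 1) / 8.87 = 7.87 / 8.87 ≈ 0.8873

PN ≈ 0.887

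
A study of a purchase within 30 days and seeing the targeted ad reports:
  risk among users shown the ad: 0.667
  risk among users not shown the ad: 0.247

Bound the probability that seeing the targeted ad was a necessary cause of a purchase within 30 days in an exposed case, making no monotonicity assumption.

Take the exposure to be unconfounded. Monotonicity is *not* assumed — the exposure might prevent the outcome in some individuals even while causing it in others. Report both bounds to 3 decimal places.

Let p₁ = 0.667, p₀ = 0.247.
Under exogeneity alone the bounds on PN are max{0,(p₁−p₀)/p₁} ≤ PN ≤ min{1,(1−p₀)/p₁}.
  lower = (p₁ − p₀)/p₁ = 0.42 / 0.667 ≈ 0.6297
  upper = min{1, (1 − p₀)/p₁} = 0.753 / 0.667 ≈ 1.1289 → capped at 1

0.630 ≤ PN ≤ 1.000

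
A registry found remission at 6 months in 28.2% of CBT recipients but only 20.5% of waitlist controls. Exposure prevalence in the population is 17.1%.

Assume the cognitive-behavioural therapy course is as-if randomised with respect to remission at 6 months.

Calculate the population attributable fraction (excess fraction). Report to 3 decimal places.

PAF ≈ 0.060

p₁ = 0.282, p₀ = 0.205.
Overall risk P(Y=1) = π·p₁ + (1−π)·p₀ = 0.171×0.282 + 0.829×0.205 = 0.21817.
Under exogeneity, PAF = [P(Y=1) − p₀] / P(Y=1).
PAF = (0.21817 − 0.205) / 0.21817 ≈ 0.0604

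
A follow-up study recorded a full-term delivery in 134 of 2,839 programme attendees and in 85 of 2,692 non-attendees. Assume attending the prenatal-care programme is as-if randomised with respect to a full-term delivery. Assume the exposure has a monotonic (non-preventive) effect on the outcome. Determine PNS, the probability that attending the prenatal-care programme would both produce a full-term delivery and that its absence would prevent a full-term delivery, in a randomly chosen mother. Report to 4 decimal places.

p₁ = P(outcome | exposed) = 134/2839 = 0.0472
p₀ = P(outcome | unexposed) = 85/2692 = 0.031575
Under exogeneity and monotonicity, PNS = p₁ − p₀.
PNS = 0.0472 − 0.031575 = 0.015625

PNS ≈ 0.0156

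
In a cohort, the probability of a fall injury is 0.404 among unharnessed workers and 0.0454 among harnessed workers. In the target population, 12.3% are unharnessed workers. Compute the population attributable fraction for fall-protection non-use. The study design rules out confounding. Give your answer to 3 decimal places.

Let p₁ = 0.404, p₀ = 0.0454.
Overall risk P(Y=1) = π·p₁ + (1−π)·p₀ = 0.123×0.404 + 0.877×0.0454 = 0.089508.
Under exogeneity, PAF = [P(Y=1) − p₀] / P(Y=1).
PAF = (0.089508 − 0.0454) / 0.089508 ≈ 0.4928

PAF ≈ 0.493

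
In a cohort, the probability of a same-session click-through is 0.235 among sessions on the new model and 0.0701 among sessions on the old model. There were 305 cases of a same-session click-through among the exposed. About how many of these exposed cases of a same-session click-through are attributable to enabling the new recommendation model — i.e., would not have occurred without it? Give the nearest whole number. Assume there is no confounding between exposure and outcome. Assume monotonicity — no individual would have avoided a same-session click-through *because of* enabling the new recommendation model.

about 214 cases

Let p₁ = 0.235, p₀ = 0.0701.
PN = (p₁ − p₀)/p₁ = (0.235 − 0.0701) / 0.235 ≈ 0.70170.
Attributable cases ≈ PN × (exposed cases) = 0.70170 × 305 ≈ 214.02.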